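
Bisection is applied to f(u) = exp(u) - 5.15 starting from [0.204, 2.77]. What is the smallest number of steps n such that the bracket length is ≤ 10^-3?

12

Initial width b − a = 2.77 − 0.204 = 2.566000.
After n steps the width is (b−a)/2^n; need (b−a)/2^n ≤ 10^-3.
So n ≥ log₂(2.566000/10^-3) = log₂(2566.0000) ≈ 11.3253.
Hence n = 12.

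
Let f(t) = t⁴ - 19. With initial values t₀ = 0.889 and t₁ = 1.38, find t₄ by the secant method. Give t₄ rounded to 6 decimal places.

1.688899

f(t_0) = -18.375393, f(t_1) = -15.373261
t_2 = 1.380000 - (-15.373261)·(1.380000 - 0.889000)/(-15.373261 - (-18.375393)) = 3.894303; f(t_2) = 210.995399
t_3 = 3.894303 - (210.995399)·(3.894303 - 1.380000)/(210.995399 - (-15.373261)) = 1.550753; f(t_3) = -13.216775
t_4 = 1.550753 - (-13.216775)·(1.550753 - 3.894303)/(-13.216775 - (210.995399)) = 1.688899; f(t_4) = -10.863922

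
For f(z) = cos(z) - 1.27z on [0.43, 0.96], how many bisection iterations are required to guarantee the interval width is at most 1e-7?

23

Initial width b − a = 0.96 − 0.43 = 0.530000.
After n steps the width is (b−a)/2^n; need (b−a)/2^n ≤ 1e-7.
So n ≥ log₂(0.530000/1e-7) = log₂(5300000.0000) ≈ 22.3376.
Hence n = 23.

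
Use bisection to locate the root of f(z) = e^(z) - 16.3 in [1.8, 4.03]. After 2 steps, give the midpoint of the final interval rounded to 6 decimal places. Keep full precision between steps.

2.636250

f(1.800000) = -10.250353, f(4.030000) = 39.960911 (opposite signs)
step 1: m = 2.915000, f(m) = 2.148812 > 0 → root in [1.800000, 2.915000]
step 2: m = 2.357500, f(m) = -5.735493 < 0 → root in [2.357500, 2.915000]
Midpoint of [2.357500, 2.915000] = 2.636250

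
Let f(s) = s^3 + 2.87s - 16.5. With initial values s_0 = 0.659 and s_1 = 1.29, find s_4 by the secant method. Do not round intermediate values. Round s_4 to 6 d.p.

Secant update: s_(k+1) = s_k − f(s_k)·(s_k − s_(k-1))/(f(s_k) − f(s_(k-1))).
f(s_0) = -14.322479, f(s_1) = -10.651011
s_2 = 1.290000 - (-10.651011)·(1.290000 - 0.659000)/(-10.651011 - (-14.322479)) = 3.120545; f(s_2) = 22.843218
s_3 = 3.120545 - (22.843218)·(3.120545 - 1.290000)/(22.843218 - (-10.651011)) = 1.872105; f(s_3) = -4.565748
s_4 = 1.872105 - (-4.565748)·(1.872105 - 3.120545)/(-4.565748 - (22.843218)) = 2.080068; f(s_4) = -1.530403

2.080068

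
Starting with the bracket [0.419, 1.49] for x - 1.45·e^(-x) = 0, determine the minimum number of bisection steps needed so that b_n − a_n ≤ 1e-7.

Initial width b − a = 1.49 − 0.419 = 1.071000.
After n steps the width is (b−a)/2^n; need (b−a)/2^n ≤ 1e-7.
So n ≥ log₂(1.071000/1e-7) = log₂(10710000.0000) ≈ 23.3525.
Hence n = 24.

24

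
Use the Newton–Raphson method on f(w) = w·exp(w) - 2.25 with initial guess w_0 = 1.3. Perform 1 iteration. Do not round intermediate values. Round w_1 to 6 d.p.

f'(w) = (w + 1)·exp(w)
w_0 = 1.300000: f = 2.520086, f' = 8.439382 → w_1 = 1.300000 - (2.520086)/(8.439382) = 1.001390

1.001390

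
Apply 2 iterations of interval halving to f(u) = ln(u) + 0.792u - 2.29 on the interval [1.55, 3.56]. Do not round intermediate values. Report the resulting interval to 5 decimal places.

f(1.550000) = -0.624145, f(3.560000) = 1.799281 (opposite signs)
step 1: m = 2.555000, f(m) = 0.671612 > 0 → root in [1.550000, 2.555000]
step 2: m = 2.052500, f(m) = 0.054639 > 0 → root in [1.550000, 2.052500]

[1.55000, 2.05250]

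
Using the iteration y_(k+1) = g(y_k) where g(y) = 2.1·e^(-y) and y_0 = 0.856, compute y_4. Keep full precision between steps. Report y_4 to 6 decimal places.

y_1 = g(0.856000) = 0.892202
y_2 = g(0.892202) = 0.860480
y_3 = g(0.860480) = 0.888214
y_4 = g(0.888214) = 0.863919

0.863919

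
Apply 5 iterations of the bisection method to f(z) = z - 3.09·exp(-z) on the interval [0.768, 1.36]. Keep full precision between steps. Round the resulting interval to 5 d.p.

[1.06400, 1.08250]

f(0.768000) = -0.665575, f(1.360000) = 0.566918 (opposite signs)
step 1: m = 1.064000, f(m) = -0.002275 < 0 → root in [1.064000, 1.360000]
step 2: m = 1.212000, f(m) = 0.292411 > 0 → root in [1.064000, 1.212000]
step 3: m = 1.138000, f(m) = 0.147781 > 0 → root in [1.064000, 1.138000]
step 4: m = 1.101000, f(m) = 0.073456 > 0 → root in [1.064000, 1.101000]
step 5: m = 1.082500, f(m) = 0.035770 > 0 → root in [1.064000, 1.082500]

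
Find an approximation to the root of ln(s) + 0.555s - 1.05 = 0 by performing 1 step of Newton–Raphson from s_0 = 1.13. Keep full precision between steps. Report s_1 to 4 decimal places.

f'(s) = 1/s + 0.555
s_0 = 1.130000: f = -0.300632, f' = 1.439956 → s_1 = 1.130000 - (-0.300632)/(1.439956) = 1.338779

1.3388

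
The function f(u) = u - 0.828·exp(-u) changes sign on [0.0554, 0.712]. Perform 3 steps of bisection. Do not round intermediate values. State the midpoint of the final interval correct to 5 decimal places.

f(0.055400) = -0.727976, f(0.712000) = 0.305732 (opposite signs)
step 1: m = 0.383700, f(m) = -0.180446 < 0 → root in [0.383700, 0.712000]
step 2: m = 0.547850, f(m) = 0.069107 > 0 → root in [0.383700, 0.547850]
step 3: m = 0.465775, f(m) = -0.053918 < 0 → root in [0.465775, 0.547850]
Midpoint of [0.465775, 0.547850] = 0.506812

0.50681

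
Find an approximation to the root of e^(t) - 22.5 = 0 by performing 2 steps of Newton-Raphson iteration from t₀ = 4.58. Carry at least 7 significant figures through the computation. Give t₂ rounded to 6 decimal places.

Newton update: t ← t − f(t)/f'(t).
f'(t) = e^(t)
t_0 = 4.580000: f = 75.014394, f' = 97.514394 → t_1 = 4.580000 - (75.014394)/(97.514394) = 3.810735
t_1 = 3.810735: f = 22.683644, f' = 45.183644 → t_2 = 3.810735 - (22.683644)/(45.183644) = 3.308703

3.308703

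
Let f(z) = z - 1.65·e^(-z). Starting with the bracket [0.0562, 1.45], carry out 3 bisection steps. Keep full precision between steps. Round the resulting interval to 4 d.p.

[0.7531, 0.9273]

f(0.056200) = -1.503628, f(1.450000) = 1.062959 (opposite signs)
step 1: m = 0.753100, f(m) = -0.023892 < 0 → root in [0.753100, 1.450000]
step 2: m = 1.101550, f(m) = 0.553163 > 0 → root in [0.753100, 1.101550]
step 3: m = 0.927325, f(m) = 0.274568 > 0 → root in [0.753100, 0.927325]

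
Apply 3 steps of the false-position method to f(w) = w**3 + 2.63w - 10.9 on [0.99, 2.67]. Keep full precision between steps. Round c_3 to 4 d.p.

False-position update: c = (a·f(b) − b·f(a))/(f(b) − f(a)); replace the endpoint whose sign matches f(c).
f(0.990000) = -7.326001, f(2.670000) = 15.156263
step 1: c = 1.537440, f(c) = -3.222456 < 0 → new bracket [1.537440, 2.670000]
step 2: c = 1.736019, f(c) = -1.102327 < 0 → new bracket [1.736019, 2.670000]
step 3: c = 1.799342, f(c) = -0.342122 < 0 → new bracket [1.799342, 2.670000]

1.7993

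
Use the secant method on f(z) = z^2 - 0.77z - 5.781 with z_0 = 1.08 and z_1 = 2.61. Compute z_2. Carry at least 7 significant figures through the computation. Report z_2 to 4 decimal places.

f(z_0) = -5.446200, f(z_1) = -0.978600
z_2 = 2.610000 - (-0.978600)·(2.610000 - 1.080000)/(-0.978600 - (-5.446200)) = 2.945137; f(z_2) = 0.625076

2.9451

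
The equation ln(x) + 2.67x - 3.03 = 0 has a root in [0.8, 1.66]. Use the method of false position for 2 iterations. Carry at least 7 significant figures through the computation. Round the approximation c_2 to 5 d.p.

f(0.800000) = -1.117144, f(1.660000) = 1.909018
step 1: c = 1.117479, f(c) = 0.064745 > 0 → new bracket [0.800000, 1.117479]
step 2: c = 1.100087, f(c) = 0.002623 > 0 → new bracket [0.800000, 1.100087]

1.10009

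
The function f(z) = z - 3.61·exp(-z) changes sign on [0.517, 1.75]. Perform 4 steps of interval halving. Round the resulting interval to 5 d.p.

[1.13350, 1.21056]

f(0.517000) = -1.635668, f(1.750000) = 1.122676 (opposite signs)
step 1: m = 1.133500, f(m) = -0.028576 < 0 → root in [1.133500, 1.750000]
step 2: m = 1.441750, f(m) = 0.587936 > 0 → root in [1.133500, 1.441750]
step 3: m = 1.287625, f(m) = 0.291535 > 0 → root in [1.133500, 1.287625]
step 4: m = 1.210562, f(m) = 0.134676 > 0 → root in [1.133500, 1.210562]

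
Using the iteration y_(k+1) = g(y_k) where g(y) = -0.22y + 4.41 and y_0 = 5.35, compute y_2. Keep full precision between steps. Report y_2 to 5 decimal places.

3.69874

y_1 = g(5.350000) = 3.233000
y_2 = g(3.233000) = 3.698740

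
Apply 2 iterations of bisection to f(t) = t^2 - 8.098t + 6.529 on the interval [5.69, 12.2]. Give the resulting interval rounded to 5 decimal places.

[5.69000, 7.31750]

f(5.690000) = -7.172520, f(12.200000) = 56.573400 (opposite signs)
step 1: m = 8.945000, f(m) = 14.105415 > 0 → root in [5.690000, 8.945000]
step 2: m = 7.317500, f(m) = 0.817691 > 0 → root in [5.690000, 7.317500]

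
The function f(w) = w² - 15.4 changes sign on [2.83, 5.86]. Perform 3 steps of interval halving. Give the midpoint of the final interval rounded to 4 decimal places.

f(2.830000) = -7.391100, f(5.860000) = 18.939600 (opposite signs)
step 1: m = 4.345000, f(m) = 3.479025 > 0 → root in [2.830000, 4.345000]
step 2: m = 3.587500, f(m) = -2.529844 < 0 → root in [3.587500, 4.345000]
step 3: m = 3.966250, f(m) = 0.331139 > 0 → root in [3.587500, 3.966250]
Midpoint of [3.587500, 3.966250] = 3.776875

3.7769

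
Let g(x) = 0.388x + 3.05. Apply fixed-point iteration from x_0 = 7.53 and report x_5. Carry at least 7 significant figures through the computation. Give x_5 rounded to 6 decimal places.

x_1 = g(7.530000) = 5.971640
x_2 = g(5.971640) = 5.366996
x_3 = g(5.366996) = 5.132395
x_4 = g(5.132395) = 5.041369
x_5 = g(5.041369) = 5.006051

5.006051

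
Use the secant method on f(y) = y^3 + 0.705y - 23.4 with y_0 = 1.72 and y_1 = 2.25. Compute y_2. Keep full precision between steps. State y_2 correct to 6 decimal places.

3.077501

f(y_0) = -17.098952, f(y_1) = -10.423125
y_2 = 2.250000 - (-10.423125)·(2.250000 - 1.720000)/(-10.423125 - (-17.098952)) = 3.077501; f(y_2) = 7.916700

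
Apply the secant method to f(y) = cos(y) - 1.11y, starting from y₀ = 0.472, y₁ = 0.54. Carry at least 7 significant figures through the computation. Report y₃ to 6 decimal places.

f(y_0) = 0.366741, f(y_1) = 0.258309
y_2 = 0.540000 - (0.258309)·(0.540000 - 0.472000)/(0.258309 - (0.366741)) = 0.701991; f(y_2) = -0.015652
y_3 = 0.701991 - (-0.015652)·(0.701991 - 0.540000)/(-0.015652 - (0.258309)) = 0.692736; f(y_3) = 0.000564

0.692736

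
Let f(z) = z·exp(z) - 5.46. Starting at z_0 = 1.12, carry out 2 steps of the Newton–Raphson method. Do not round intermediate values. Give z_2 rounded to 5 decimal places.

Newton update: z ← z − f(z)/f'(z).
f'(z) = (z + 1)·exp(z)
z_0 = 1.120000: f = -2.027363, f' = 6.497491 → z_1 = 1.120000 - (-2.027363)/(6.497491) = 1.432022
z_1 = 1.432022: f = 0.536106, f' = 10.183265 → z_2 = 1.432022 - (0.536106)/(10.183265) = 1.379377

1.37938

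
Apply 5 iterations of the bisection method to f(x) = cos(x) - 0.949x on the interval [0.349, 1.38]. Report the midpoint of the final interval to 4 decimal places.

f(0.349000) = 0.608514, f(1.380000) = -1.119979 (opposite signs)
step 1: m = 0.864500, f(m) = -0.171390 < 0 → root in [0.349000, 0.864500]
step 2: m = 0.606750, f(m) = 0.245700 > 0 → root in [0.606750, 0.864500]
step 3: m = 0.735625, f(m) = 0.043303 > 0 → root in [0.735625, 0.864500]
step 4: m = 0.800062, f(m) = -0.062597 < 0 → root in [0.735625, 0.800062]
step 5: m = 0.767844, f(m) = -0.009274 < 0 → root in [0.735625, 0.767844]
Midpoint of [0.735625, 0.767844] = 0.751734

0.7517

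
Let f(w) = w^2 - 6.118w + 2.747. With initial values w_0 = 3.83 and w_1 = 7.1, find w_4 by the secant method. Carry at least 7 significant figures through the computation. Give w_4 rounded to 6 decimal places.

Secant update: w_(k+1) = w_k − f(w_k)·(w_k − w_(k-1))/(f(w_k) − f(w_(k-1))).
f(w_0) = -6.016040, f(w_1) = 9.719200
w_2 = 7.100000 - (9.719200)·(7.100000 - 3.830000)/(9.719200 - (-6.016040)) = 5.080216; f(w_2) = -2.525166
w_3 = 5.080216 - (-2.525166)·(5.080216 - 7.100000)/(-2.525166 - (9.719200)) = 5.496758; f(w_3) = -0.667817
w_4 = 5.496758 - (-0.667817)·(5.496758 - 5.080216)/(-0.667817 - (-2.525166)) = 5.646527; f(w_4) = 0.084816

5.646527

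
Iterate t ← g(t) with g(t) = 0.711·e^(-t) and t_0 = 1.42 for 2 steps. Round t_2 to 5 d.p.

t_1 = g(1.420000) = 0.171859
t_2 = g(0.171859) = 0.598732

0.59873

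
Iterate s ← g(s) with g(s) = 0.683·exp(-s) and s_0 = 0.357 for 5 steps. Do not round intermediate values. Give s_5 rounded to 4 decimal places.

s_1 = g(0.357000) = 0.477945
s_2 = g(0.477945) = 0.423499
s_3 = g(0.423499) = 0.447196
s_4 = g(0.447196) = 0.436723
s_5 = g(0.436723) = 0.441321

0.4413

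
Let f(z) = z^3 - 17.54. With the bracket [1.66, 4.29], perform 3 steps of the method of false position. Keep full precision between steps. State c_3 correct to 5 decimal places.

False-position update: c = (a·f(b) − b·f(a))/(f(b) − f(a)); replace the endpoint whose sign matches f(c).
f(1.660000) = -12.965704, f(4.290000) = 61.413589
step 1: c = 2.118458, f(c) = -8.032644 < 0 → new bracket [2.118458, 4.290000]
step 2: c = 2.369634, f(c) = -4.234110 < 0 → new bracket [2.369634, 4.290000]
step 3: c = 2.493493, f(c) = -2.036690 < 0 → new bracket [2.493493, 4.290000]

2.49349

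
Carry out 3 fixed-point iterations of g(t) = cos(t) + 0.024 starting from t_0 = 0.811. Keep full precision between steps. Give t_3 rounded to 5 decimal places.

t_1 = g(0.811000) = 0.712774
t_2 = g(0.712774) = 0.780551
t_3 = g(0.780551) = 0.734526

0.73453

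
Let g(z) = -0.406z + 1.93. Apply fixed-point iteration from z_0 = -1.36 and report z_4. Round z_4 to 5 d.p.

1.29844

z_1 = g(-1.360000) = 2.482160
z_2 = g(2.482160) = 0.922243
z_3 = g(0.922243) = 1.555569
z_4 = g(1.555569) = 1.298439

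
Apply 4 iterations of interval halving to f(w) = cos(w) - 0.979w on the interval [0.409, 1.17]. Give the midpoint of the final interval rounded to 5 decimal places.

0.76572

f(0.409000) = 0.517108, f(1.170000) = -0.755278 (opposite signs)
step 1: m = 0.789500, f(m) = -0.068720 < 0 → root in [0.409000, 0.789500]
step 2: m = 0.599250, f(m) = 0.239093 > 0 → root in [0.599250, 0.789500]
step 3: m = 0.694375, f(m) = 0.088661 > 0 → root in [0.694375, 0.789500]
step 4: m = 0.741937, f(m) = 0.010804 > 0 → root in [0.741937, 0.789500]
Midpoint of [0.741937, 0.789500] = 0.765719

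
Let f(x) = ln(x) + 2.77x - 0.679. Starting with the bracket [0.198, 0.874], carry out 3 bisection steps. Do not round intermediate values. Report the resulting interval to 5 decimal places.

[0.45150, 0.53600]

f(0.198000) = -1.750028, f(0.874000) = 1.607305 (opposite signs)
step 1: m = 0.536000, f(m) = 0.182099 > 0 → root in [0.198000, 0.536000]
step 2: m = 0.367000, f(m) = -0.664803 < 0 → root in [0.367000, 0.536000]
step 3: m = 0.451500, f(m) = -0.223525 < 0 → root in [0.451500, 0.536000]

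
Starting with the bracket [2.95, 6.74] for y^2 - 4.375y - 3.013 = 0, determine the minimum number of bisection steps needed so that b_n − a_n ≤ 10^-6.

Initial width b − a = 6.74 − 2.95 = 3.790000.
After n steps the width is (b−a)/2^n; need (b−a)/2^n ≤ 10^-6.
So n ≥ log₂(3.790000/10^-6) = log₂(3790000.0000) ≈ 21.8538.
Hence n = 22.

22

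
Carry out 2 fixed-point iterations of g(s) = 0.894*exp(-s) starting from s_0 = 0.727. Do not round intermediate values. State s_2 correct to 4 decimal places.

s_1 = g(0.727000) = 0.432121
s_2 = g(0.432121) = 0.580323

0.5803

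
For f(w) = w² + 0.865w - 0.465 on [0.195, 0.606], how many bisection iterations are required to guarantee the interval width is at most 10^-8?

Initial width b − a = 0.606 − 0.195 = 0.411000.
After n steps the width is (b−a)/2^n; need (b−a)/2^n ≤ 10^-8.
So n ≥ log₂(0.411000/10^-8) = log₂(41100000.0000) ≈ 25.2926.
Hence n = 26.

26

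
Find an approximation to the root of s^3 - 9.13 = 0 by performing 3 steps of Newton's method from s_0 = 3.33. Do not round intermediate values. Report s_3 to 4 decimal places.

2.0918

f'(s) = 3s^2
s_0 = 3.330000: f = 27.796037, f' = 33.266700 → s_1 = 3.330000 - (27.796037)/(33.266700) = 2.494449
s_1 = 2.494449: f = 6.391143, f' = 18.666822 → s_2 = 2.494449 - (6.391143)/(18.666822) = 2.152069
s_2 = 2.152069: f = 0.837092, f' = 13.894201 → s_3 = 2.152069 - (0.837092)/(13.894201) = 2.091821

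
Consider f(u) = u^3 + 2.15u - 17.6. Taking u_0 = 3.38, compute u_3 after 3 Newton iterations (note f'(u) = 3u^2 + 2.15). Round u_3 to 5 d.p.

2.32705

u_0 = 3.380000: f = 28.281472, f' = 36.423200 → u_1 = 3.380000 - (28.281472)/(36.423200) = 2.603531
u_1 = 2.603531: f = 5.645306, f' = 22.485127 → u_2 = 2.603531 - (5.645306)/(22.485127) = 2.352463
u_2 = 2.352463: f = 0.476517, f' = 18.752245 → u_3 = 2.352463 - (0.476517)/(18.752245) = 2.327052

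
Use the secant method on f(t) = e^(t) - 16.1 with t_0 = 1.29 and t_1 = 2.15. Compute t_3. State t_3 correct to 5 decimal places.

2.57502

f(t_0) = -12.467213, f(t_1) = -7.515142
t_2 = 2.150000 - (-7.515142)·(2.150000 - 1.290000)/(-7.515142 - (-12.467213)) = 3.455115; f(t_2) = 15.561920
t_3 = 3.455115 - (15.561920)·(3.455115 - 2.150000)/(15.561920 - (-7.515142)) = 2.575016; f(t_3) = -2.968472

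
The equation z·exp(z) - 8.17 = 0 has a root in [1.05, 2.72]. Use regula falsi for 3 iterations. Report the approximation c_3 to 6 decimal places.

f(1.050000) = -5.169466, f(2.720000) = 33.120477
step 1: c = 1.275464, f(c) = -3.603376 < 0 → new bracket [1.275464, 2.720000]
step 2: c = 1.417203, f(c) = -2.323235 < 0 → new bracket [1.417203, 2.720000]
step 3: c = 1.502598, f(c) = -1.418307 < 0 → new bracket [1.502598, 2.720000]

1.502598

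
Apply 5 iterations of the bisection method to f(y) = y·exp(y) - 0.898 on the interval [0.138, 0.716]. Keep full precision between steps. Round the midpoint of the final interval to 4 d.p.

0.5263

f(0.138000) = -0.739579, f(0.716000) = 0.567102 (opposite signs)
step 1: m = 0.427000, f(m) = -0.243557 < 0 → root in [0.427000, 0.716000]
step 2: m = 0.571500, f(m) = 0.114082 > 0 → root in [0.427000, 0.571500]
step 3: m = 0.499250, f(m) = -0.075493 < 0 → root in [0.499250, 0.571500]
step 4: m = 0.535375, f(m) = 0.016468 > 0 → root in [0.499250, 0.535375]
step 5: m = 0.517312, f(m) = -0.030201 < 0 → root in [0.517312, 0.535375]
Midpoint of [0.517312, 0.535375] = 0.526344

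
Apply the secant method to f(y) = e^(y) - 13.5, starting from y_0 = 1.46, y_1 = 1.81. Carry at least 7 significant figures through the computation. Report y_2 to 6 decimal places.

Secant update: y_(k+1) = y_k − f(y_k)·(y_k − y_(k-1))/(f(y_k) − f(y_(k-1))).
f(y_0) = -9.194040, f(y_1) = -7.389553
y_2 = 1.810000 - (-7.389553)·(1.810000 - 1.460000)/(-7.389553 - (-9.194040)) = 3.243284; f(y_2) = 12.117709

3.243284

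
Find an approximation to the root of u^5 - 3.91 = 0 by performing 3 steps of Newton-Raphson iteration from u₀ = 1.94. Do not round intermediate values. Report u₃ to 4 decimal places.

Newton update: u ← u − f(u)/f'(u).
f'(u) = 5u⁴
u_0 = 1.940000: f = 23.569489, f' = 70.823425 → u_1 = 1.940000 - (23.569489)/(70.823425) = 1.607208
u_1 = 1.607208: f = 6.814080, f' = 33.362459 → u_2 = 1.607208 - (6.814080)/(33.362459) = 1.402964
u_2 = 1.402964: f = 1.525410, f' = 19.371169 → u_3 = 1.402964 - (1.525410)/(19.371169) = 1.324217

1.3242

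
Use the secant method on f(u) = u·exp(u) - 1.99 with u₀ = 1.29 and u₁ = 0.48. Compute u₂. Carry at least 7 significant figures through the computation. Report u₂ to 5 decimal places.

f(u_0) = 2.696295, f(u_1) = -1.214284
u_2 = 0.480000 - (-1.214284)·(0.480000 - 1.290000)/(-1.214284 - (2.696295)) = 0.731515; f(u_2) = -0.469745

0.73152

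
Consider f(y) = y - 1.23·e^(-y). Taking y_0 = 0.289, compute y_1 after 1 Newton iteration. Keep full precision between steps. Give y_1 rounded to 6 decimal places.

Newton update: y ← y − f(y)/f'(y).
f'(y) = 1 + 1.23·e^(-y)
y_0 = 0.289000: f = -0.632285, f' = 1.921285 → y_1 = 0.289000 - (-0.632285)/(1.921285) = 0.618095

0.618095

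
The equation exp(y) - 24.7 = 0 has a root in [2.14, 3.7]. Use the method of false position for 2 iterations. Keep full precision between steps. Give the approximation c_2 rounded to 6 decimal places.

f(2.140000) = -16.200562, f(3.700000) = 15.747304
step 1: c = 2.931066, f(c) = -5.952392 < 0 → new bracket [2.931066, 3.700000]
step 2: c = 3.141991, f(c) = -1.550097 < 0 → new bracket [3.141991, 3.700000]

3.141991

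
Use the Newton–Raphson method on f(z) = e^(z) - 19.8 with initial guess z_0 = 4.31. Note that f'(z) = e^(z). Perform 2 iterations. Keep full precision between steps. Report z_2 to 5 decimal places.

Newton update: z ← z − f(z)/f'(z).
z_0 = 4.310000: f = 54.640489, f' = 74.440489 → z_1 = 4.310000 - (54.640489)/(74.440489) = 3.575984
z_1 = 3.575984: f = 15.929772, f' = 35.729772 → z_2 = 3.575984 - (15.929772)/(35.729772) = 3.130144

3.13014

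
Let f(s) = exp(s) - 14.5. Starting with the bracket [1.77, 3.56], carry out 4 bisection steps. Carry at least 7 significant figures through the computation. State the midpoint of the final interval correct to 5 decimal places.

2.72094

f(1.770000) = -8.629147, f(3.560000) = 20.663197 (opposite signs)
step 1: m = 2.665000, f(m) = -0.132050 < 0 → root in [2.665000, 3.560000]
step 2: m = 3.112500, f(m) = 7.977167 > 0 → root in [2.665000, 3.112500]
step 3: m = 2.888750, f(m) = 3.470832 > 0 → root in [2.665000, 2.888750]
step 4: m = 2.776875, f(m) = 1.568728 > 0 → root in [2.665000, 2.776875]
Midpoint of [2.665000, 2.776875] = 2.720937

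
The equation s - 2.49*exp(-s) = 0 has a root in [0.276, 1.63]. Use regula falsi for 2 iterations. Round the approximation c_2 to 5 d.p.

False-position update: c = (a·f(b) − b·f(a))/(f(b) − f(a)); replace the endpoint whose sign matches f(c).
f(0.276000) = -1.613444, f(1.630000) = 1.142135
step 1: c = 1.068793, f(c) = 0.213670 > 0 → new bracket [0.276000, 1.068793]
step 2: c = 0.976080, f(c) = 0.037886 > 0 → new bracket [0.276000, 0.976080]

0.97608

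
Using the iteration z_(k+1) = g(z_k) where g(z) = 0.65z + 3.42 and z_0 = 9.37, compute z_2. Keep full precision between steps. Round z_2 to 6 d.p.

9.601825

z_1 = g(9.370000) = 9.510500
z_2 = g(9.510500) = 9.601825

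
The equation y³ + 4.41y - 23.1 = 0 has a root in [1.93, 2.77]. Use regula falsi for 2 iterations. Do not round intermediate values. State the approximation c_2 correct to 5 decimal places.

2.33052

f(1.930000) = -7.399643, f(2.770000) = 10.369633
step 1: c = 2.279800, f(c) = -1.196840 < 0 → new bracket [2.279800, 2.770000]
step 2: c = 2.330524, f(c) = -0.164520 < 0 → new bracket [2.330524, 2.770000]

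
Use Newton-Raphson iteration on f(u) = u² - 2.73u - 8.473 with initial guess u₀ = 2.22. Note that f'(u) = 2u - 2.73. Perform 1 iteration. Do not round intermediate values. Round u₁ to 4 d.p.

u_0 = 2.220000: f = -9.605200, f' = 1.710000 → u_1 = 2.220000 - (-9.605200)/(1.710000) = 7.837076

7.8371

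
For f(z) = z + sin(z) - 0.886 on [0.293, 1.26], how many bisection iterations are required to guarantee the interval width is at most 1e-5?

17

Initial width b − a = 1.26 − 0.293 = 0.967000.
After n steps the width is (b−a)/2^n; need (b−a)/2^n ≤ 1e-5.
So n ≥ log₂(0.967000/1e-5) = log₂(96700.0000) ≈ 16.5612.
Hence n = 17.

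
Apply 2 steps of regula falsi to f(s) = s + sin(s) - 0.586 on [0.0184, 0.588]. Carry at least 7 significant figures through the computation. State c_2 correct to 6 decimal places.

f(0.018400) = -0.549201, f(0.588000) = 0.556698
step 1: c = 0.301269, f(c) = 0.012002 > 0 → new bracket [0.018400, 0.301269]
step 2: c = 0.295220, f(c) = 0.000170 > 0 → new bracket [0.018400, 0.295220]

0.295220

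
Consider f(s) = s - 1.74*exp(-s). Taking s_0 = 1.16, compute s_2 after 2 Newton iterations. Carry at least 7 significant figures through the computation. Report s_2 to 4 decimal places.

f'(s) = 1 + 1.74*exp(-s)
s_0 = 1.160000: f = 0.614534, f' = 1.545466 → s_1 = 1.160000 - (0.614534)/(1.545466) = 0.762363
s_1 = 0.762363: f = -0.049456, f' = 1.811819 → s_2 = 0.762363 - (-0.049456)/(1.811819) = 0.789659

0.7897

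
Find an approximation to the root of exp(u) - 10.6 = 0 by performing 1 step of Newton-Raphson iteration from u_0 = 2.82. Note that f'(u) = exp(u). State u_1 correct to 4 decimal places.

Newton update: u ← u − f(u)/f'(u).
u_0 = 2.820000: f = 6.176851, f' = 16.776851 → u_1 = 2.820000 - (6.176851)/(16.776851) = 2.451823

2.4518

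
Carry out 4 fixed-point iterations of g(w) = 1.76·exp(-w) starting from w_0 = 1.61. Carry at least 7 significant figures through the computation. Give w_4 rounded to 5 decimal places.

w_1 = g(1.610000) = 0.351802
w_2 = g(0.351802) = 1.238018
w_3 = g(1.238018) = 0.510327
w_4 = g(0.510327) = 1.056527

1.05653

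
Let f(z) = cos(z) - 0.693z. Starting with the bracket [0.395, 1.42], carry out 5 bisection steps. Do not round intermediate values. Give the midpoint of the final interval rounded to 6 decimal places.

0.891484

f(0.395000) = 0.649262, f(1.420000) = -0.833835 (opposite signs)
step 1: m = 0.907500, f(m) = -0.013180 < 0 → root in [0.395000, 0.907500]
step 2: m = 0.651250, f(m) = 0.344010 > 0 → root in [0.651250, 0.907500]
step 3: m = 0.779375, f(m) = 0.171246 > 0 → root in [0.779375, 0.907500]
step 4: m = 0.843437, f(m) = 0.080397 > 0 → root in [0.843437, 0.907500]
step 5: m = 0.875469, f(m) = 0.033937 > 0 → root in [0.875469, 0.907500]
Midpoint of [0.875469, 0.907500] = 0.891484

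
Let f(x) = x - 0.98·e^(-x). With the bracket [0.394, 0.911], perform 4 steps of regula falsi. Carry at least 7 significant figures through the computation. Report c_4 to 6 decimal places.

False-position update: c = (a·f(b) − b·f(a))/(f(b) − f(a)); replace the endpoint whose sign matches f(c).
f(0.394000) = -0.266867, f(0.911000) = 0.516921
step 1: c = 0.570030, f(c) = 0.015832 > 0 → new bracket [0.394000, 0.570030]
step 2: c = 0.560172, f(c) = 0.000483 > 0 → new bracket [0.394000, 0.560172]
step 3: c = 0.559872, f(c) = 0.000015 > 0 → new bracket [0.394000, 0.559872]
step 4: c = 0.559862, f(c) = 0.000000 > 0 → new bracket [0.394000, 0.559862]

0.559862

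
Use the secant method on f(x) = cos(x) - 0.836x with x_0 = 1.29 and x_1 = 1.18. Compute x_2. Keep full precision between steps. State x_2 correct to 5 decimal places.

Secant update: x_(k+1) = x_k − f(x_k)·(x_k − x_(k-1))/(f(x_k) − f(x_(k-1))).
f(x_0) = -0.801319, f(x_1) = -0.605555
x_2 = 1.180000 - (-0.605555)·(1.180000 - 1.290000)/(-0.605555 - (-0.801319)) = 0.839738; f(x_2) = -0.034363

0.83974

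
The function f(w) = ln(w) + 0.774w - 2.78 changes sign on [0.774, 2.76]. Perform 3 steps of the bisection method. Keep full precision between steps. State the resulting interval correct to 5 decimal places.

f(0.774000) = -2.437107, f(2.760000) = 0.371471 (opposite signs)
step 1: m = 1.767000, f(m) = -0.843059 < 0 → root in [1.767000, 2.760000]
step 2: m = 2.263500, f(m) = -0.211139 < 0 → root in [2.263500, 2.760000]
step 3: m = 2.511750, f(m) = 0.085074 > 0 → root in [2.263500, 2.511750]

[2.26350, 2.51175]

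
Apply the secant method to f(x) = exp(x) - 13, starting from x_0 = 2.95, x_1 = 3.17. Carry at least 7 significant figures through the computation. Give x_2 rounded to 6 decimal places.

2.664282

f(x_0) = 6.105954, f(x_1) = 10.807484
x_2 = 3.170000 - (10.807484)·(3.170000 - 2.950000)/(10.807484 - (6.105954)) = 2.664282; f(x_2) = 1.357643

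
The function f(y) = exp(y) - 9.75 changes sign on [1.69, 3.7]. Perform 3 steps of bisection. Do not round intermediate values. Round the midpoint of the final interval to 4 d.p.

2.3181

f(1.690000) = -4.330519, f(3.700000) = 30.697304 (opposite signs)
step 1: m = 2.695000, f(m) = 5.055519 > 0 → root in [1.690000, 2.695000]
step 2: m = 2.192500, f(m) = -0.792421 < 0 → root in [2.192500, 2.695000]
step 3: m = 2.443750, f(m) = 1.766145 > 0 → root in [2.192500, 2.443750]
Midpoint of [2.192500, 2.443750] = 2.318125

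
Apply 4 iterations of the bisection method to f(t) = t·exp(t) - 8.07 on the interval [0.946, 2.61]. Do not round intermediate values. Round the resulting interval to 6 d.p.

[1.570000, 1.674000]

f(0.946000) = -5.633683, f(2.610000) = 27.423523 (opposite signs)
step 1: m = 1.778000, f(m) = 2.452219 > 0 → root in [0.946000, 1.778000]
step 2: m = 1.362000, f(m) = -2.752761 < 0 → root in [1.362000, 1.778000]
step 3: m = 1.570000, f(m) = -0.523562 < 0 → root in [1.570000, 1.778000]
step 4: m = 1.674000, f(m) = 0.858210 > 0 → root in [1.570000, 1.674000]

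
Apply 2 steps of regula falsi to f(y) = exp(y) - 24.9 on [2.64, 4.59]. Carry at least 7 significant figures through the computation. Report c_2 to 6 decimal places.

False-position update: c = (a·f(b) − b·f(a))/(f(b) − f(a)); replace the endpoint whose sign matches f(c).
f(2.640000) = -10.886796, f(4.590000) = 73.594430
step 1: c = 2.891290, f(c) = -6.883471 < 0 → new bracket [2.891290, 4.590000]
step 2: c = 3.036584, f(c) = -4.066038 < 0 → new bracket [3.036584, 4.590000]

3.036584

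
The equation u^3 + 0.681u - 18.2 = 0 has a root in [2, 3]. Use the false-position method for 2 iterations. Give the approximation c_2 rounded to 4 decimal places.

f(2.000000) = -8.838000, f(3.000000) = 10.843000
step 1: c = 2.449063, f(c) = -1.842938 < 0 → new bracket [2.449063, 3.000000]
step 2: c = 2.529099, f(c) = -0.300692 < 0 → new bracket [2.529099, 3.000000]

2.5291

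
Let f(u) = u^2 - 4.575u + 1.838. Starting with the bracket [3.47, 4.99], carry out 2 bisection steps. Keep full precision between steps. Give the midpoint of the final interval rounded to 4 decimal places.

f(3.470000) = -1.996350, f(4.990000) = 3.908850 (opposite signs)
step 1: m = 4.230000, f(m) = 0.378650 > 0 → root in [3.470000, 4.230000]
step 2: m = 3.850000, f(m) = -0.953250 < 0 → root in [3.850000, 4.230000]
Midpoint of [3.850000, 4.230000] = 4.040000

4.0400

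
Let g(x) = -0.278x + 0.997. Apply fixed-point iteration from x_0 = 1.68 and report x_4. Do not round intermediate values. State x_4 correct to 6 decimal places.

x_1 = g(1.680000) = 0.529960
x_2 = g(0.529960) = 0.849671
x_3 = g(0.849671) = 0.760791
x_4 = g(0.760791) = 0.785500

0.785500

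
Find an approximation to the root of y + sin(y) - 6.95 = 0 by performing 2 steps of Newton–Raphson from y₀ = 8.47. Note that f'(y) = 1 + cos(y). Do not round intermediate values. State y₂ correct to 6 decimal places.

185.198310

Newton update: y ← y − f(y)/f'(y).
y_0 = 8.470000: f = 2.336185, f' = 0.422210 → y_1 = 8.470000 - (2.336185)/(0.422210) = 2.936769
y_1 = 2.936769: f = -3.809836, f' = 0.020903 → y_2 = 2.936769 - (-3.809836)/(0.020903) = 185.198310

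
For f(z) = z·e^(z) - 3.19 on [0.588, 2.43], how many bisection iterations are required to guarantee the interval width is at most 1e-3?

11

Initial width b − a = 2.43 − 0.588 = 1.842000.
After n steps the width is (b−a)/2^n; need (b−a)/2^n ≤ 1e-3.
So n ≥ log₂(1.842000/1e-3) = log₂(1842.0000) ≈ 10.8471.
Hence n = 11.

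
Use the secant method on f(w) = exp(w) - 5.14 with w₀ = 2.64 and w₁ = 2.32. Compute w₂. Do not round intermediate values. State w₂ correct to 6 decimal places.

f(w_0) = 8.873204, f(w_1) = 5.035674
w_2 = 2.320000 - (5.035674)·(2.320000 - 2.640000)/(5.035674 - (8.873204)) = 1.900090; f(w_2) = 1.546498

1.900090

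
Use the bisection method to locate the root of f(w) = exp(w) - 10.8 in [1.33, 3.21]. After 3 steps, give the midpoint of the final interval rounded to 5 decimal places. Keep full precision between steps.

f(1.330000) = -7.018957, f(3.210000) = 13.979086 (opposite signs)
step 1: m = 2.270000, f(m) = -1.120599 < 0 → root in [2.270000, 3.210000]
step 2: m = 2.740000, f(m) = 4.686985 > 0 → root in [2.270000, 2.740000]
step 3: m = 2.505000, f(m) = 1.443559 > 0 → root in [2.270000, 2.505000]
Midpoint of [2.270000, 2.505000] = 2.387500

2.38750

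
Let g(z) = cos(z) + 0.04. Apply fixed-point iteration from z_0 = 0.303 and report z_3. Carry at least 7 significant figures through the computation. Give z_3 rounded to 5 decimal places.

0.87373

z_1 = g(0.303000) = 0.994446
z_2 = g(0.994446) = 0.584968
z_3 = g(0.584968) = 0.873730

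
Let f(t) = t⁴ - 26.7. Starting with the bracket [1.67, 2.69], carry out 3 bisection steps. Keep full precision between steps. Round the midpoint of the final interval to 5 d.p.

f(1.670000) = -18.922037, f(2.690000) = 25.661143 (opposite signs)
step 1: m = 2.180000, f(m) = -4.114694 < 0 → root in [2.180000, 2.690000]
step 2: m = 2.435000, f(m) = 8.455709 > 0 → root in [2.180000, 2.435000]
step 3: m = 2.307500, f(m) = 1.650899 > 0 → root in [2.180000, 2.307500]
Midpoint of [2.180000, 2.307500] = 2.243750

2.24375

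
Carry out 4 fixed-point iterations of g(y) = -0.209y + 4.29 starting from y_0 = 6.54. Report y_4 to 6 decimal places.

y_1 = g(6.540000) = 2.923140
y_2 = g(2.923140) = 3.679064
y_3 = g(3.679064) = 3.521076
y_4 = g(3.521076) = 3.554095

3.554095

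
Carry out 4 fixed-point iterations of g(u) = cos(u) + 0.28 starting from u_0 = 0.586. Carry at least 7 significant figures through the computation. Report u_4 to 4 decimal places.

u_1 = g(0.586000) = 1.113159
u_2 = g(1.113159) = 0.721829
u_3 = g(0.721829) = 1.030598
u_4 = g(1.030598) = 0.794306

0.7943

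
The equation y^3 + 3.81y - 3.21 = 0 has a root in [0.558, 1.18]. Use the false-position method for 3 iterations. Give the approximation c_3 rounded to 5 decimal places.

0.73631

False-position update: c = (a·f(b) − b·f(a))/(f(b) − f(a)); replace the endpoint whose sign matches f(c).
f(0.558000) = -0.910279, f(1.180000) = 2.928832
step 1: c = 0.705480, f(c) = -0.171000 < 0 → new bracket [0.705480, 1.180000]
step 2: c = 0.731657, f(c) = -0.030715 < 0 → new bracket [0.731657, 1.180000]
step 3: c = 0.736310, f(c) = -0.005467 < 0 → new bracket [0.736310, 1.180000]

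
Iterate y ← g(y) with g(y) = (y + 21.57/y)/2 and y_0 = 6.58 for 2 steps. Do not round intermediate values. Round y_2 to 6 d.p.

y_1 = g(6.580000) = 4.929058
y_2 = g(4.929058) = 4.652574

4.652574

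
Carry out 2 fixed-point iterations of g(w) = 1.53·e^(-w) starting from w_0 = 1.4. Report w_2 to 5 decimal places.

w_1 = g(1.400000) = 0.377293
w_2 = g(0.377293) = 1.049144

1.04914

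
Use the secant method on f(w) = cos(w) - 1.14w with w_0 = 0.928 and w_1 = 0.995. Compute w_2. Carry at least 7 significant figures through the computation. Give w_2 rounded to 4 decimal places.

f(w_0) = -0.458484, f(w_1) = -0.589797
w_2 = 0.995000 - (-0.589797)·(0.995000 - 0.928000)/(-0.589797 - (-0.458484)) = 0.694067; f(w_2) = -0.022586

0.6941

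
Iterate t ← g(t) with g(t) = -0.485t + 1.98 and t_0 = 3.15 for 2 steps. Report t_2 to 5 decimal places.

1.76066

t_1 = g(3.150000) = 0.452250
t_2 = g(0.452250) = 1.760659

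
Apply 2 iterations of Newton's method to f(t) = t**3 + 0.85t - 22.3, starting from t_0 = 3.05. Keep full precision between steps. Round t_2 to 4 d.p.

2.7145

f'(t) = 3t**2 + 0.85
t_0 = 3.050000: f = 8.665125, f' = 28.757500 → t_1 = 3.050000 - (8.665125)/(28.757500) = 2.748683
t_1 = 2.748683: f = 0.803389, f' = 23.515774 → t_2 = 2.748683 - (0.803389)/(23.515774) = 2.714519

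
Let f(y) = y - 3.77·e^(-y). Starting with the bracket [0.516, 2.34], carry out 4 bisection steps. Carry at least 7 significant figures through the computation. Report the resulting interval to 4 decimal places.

[1.0860, 1.2000]

f(0.516000) = -1.734326, f(2.340000) = 1.976845 (opposite signs)
step 1: m = 1.428000, f(m) = 0.523999 > 0 → root in [0.516000, 1.428000]
step 2: m = 0.972000, f(m) = -0.454288 < 0 → root in [0.972000, 1.428000]
step 3: m = 1.200000, f(m) = 0.064498 > 0 → root in [0.972000, 1.200000]
step 4: m = 1.086000, f(m) = -0.186616 < 0 → root in [1.086000, 1.200000]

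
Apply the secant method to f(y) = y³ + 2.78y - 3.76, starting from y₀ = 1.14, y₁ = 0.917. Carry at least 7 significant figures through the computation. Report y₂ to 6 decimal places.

0.990693

f(y_0) = 0.890744, f(y_1) = -0.439645
y_2 = 0.917000 - (-0.439645)·(0.917000 - 1.140000)/(-0.439645 - (0.890744)) = 0.990693; f(y_2) = -0.033533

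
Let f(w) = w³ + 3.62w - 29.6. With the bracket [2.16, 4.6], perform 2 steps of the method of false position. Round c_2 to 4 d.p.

False-position update: c = (a·f(b) − b·f(a))/(f(b) − f(a)); replace the endpoint whose sign matches f(c).
f(2.160000) = -11.703104, f(4.600000) = 84.388000
step 1: c = 2.457172, f(c) = -5.869387 < 0 → new bracket [2.457172, 4.600000]
step 2: c = 2.596519, f(c) = -2.695107 < 0 → new bracket [2.596519, 4.600000]

2.5965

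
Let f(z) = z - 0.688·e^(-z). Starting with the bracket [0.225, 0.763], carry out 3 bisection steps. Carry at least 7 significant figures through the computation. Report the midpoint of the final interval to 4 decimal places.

0.4604

f(0.225000) = -0.324379, f(0.763000) = 0.442209 (opposite signs)
step 1: m = 0.494000, f(m) = 0.074196 > 0 → root in [0.225000, 0.494000]
step 2: m = 0.359500, f(m) = -0.120741 < 0 → root in [0.359500, 0.494000]
step 3: m = 0.426750, f(m) = -0.022257 < 0 → root in [0.426750, 0.494000]
Midpoint of [0.426750, 0.494000] = 0.460375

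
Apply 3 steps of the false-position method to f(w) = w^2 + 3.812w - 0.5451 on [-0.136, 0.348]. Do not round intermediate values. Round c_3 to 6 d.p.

0.137966

f(-0.136000) = -1.045036, f(0.348000) = 0.902580
step 1: c = 0.123701, f(c) = -0.058251 < 0 → new bracket [0.123701, 0.348000]
step 2: c = 0.137299, f(c) = -0.002865 < 0 → new bracket [0.137299, 0.348000]
step 3: c = 0.137966, f(c) = -0.000140 < 0 → new bracket [0.137966, 0.348000]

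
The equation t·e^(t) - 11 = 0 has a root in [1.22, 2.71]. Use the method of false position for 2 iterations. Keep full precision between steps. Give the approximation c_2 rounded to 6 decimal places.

1.651990

False-position update: c = (a·f(b) − b·f(a))/(f(b) − f(a)); replace the endpoint whose sign matches f(c).
f(1.220000) = -6.867631, f(2.710000) = 29.729337
step 1: c = 1.499607, f(c) = -4.281868 < 0 → new bracket [1.499607, 2.710000]
step 2: c = 1.651990, f(c) = -2.380981 < 0 → new bracket [1.651990, 2.710000]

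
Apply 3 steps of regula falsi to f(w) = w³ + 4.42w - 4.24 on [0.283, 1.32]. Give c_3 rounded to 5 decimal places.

f(0.283000) = -2.966475, f(1.320000) = 3.894368
step 1: c = 0.731376, f(c) = -0.616100 < 0 → new bracket [0.731376, 1.320000]
step 2: c = 0.811778, f(c) = -0.116995 < 0 → new bracket [0.811778, 1.320000]
step 3: c = 0.826600, f(c) = -0.021636 < 0 → new bracket [0.826600, 1.320000]

0.82660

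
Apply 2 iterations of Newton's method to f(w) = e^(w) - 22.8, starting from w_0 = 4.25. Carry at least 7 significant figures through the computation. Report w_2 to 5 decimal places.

3.21383

f'(w) = e^(w)
w_0 = 4.250000: f = 47.305412, f' = 70.105412 → w_1 = 4.250000 - (47.305412)/(70.105412) = 3.575225
w_1 = 3.575225: f = 12.902636, f' = 35.702636 → w_2 = 3.575225 - (12.902636)/(35.702636) = 3.213833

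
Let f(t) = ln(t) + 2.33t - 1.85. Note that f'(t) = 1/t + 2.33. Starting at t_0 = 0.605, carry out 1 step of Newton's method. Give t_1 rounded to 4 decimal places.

t_0 = 0.605000: f = -0.942877, f' = 3.982893 → t_1 = 0.605000 - (-0.942877)/(3.982893) = 0.841732

0.8417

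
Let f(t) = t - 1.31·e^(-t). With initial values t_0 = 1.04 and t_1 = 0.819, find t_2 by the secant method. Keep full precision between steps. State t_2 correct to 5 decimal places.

0.65996

Secant update: t_(k+1) = t_k − f(t_k)·(t_k − t_(k-1))/(f(t_k) − f(t_(k-1))).
f(t_0) = 0.576974, f(t_1) = 0.241457
t_2 = 0.819000 - (0.241457)·(0.819000 - 1.040000)/(0.241457 - (0.576974)) = 0.659956; f(t_2) = -0.017149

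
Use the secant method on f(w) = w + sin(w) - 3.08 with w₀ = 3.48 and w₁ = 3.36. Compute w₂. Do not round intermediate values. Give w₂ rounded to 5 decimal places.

f(w_0) = 0.068015, f(w_1) = 0.063325
w_2 = 3.360000 - (0.063325)·(3.360000 - 3.480000)/(0.063325 - (0.068015)) = 1.739709; f(w_2) = -0.354523

1.73971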